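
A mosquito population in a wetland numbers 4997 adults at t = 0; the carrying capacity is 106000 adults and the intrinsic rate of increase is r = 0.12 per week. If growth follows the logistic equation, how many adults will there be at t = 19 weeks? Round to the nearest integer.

A = (K − N₀)/N₀ = (106000 − 4997)/4997 = 20.213.
N(t) = K/(1 + A·e^(−rt)) = 106000/(1 + 20.213×e^(−0.12×19)).
e^(−2.28) = 0.10228; denominator = 1 + 20.213×0.10228 = 3.0674.
N = 106000/3.0674 = 34556.5.

34556 adults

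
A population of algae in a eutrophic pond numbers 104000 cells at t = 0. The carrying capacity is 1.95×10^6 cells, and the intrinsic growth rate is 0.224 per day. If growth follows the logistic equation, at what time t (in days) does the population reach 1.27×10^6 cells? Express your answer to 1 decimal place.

A = (K − N₀)/N₀ = (1.95×10^6 − 104000)/104000 = 17.75.
Solve 1.95×10^6/(1 + 17.75·e^(−0.224t)) = 1.27×10^6: 1 + 17.75·e^(−0.224t) = 1.5354, so e^(−0.224t) = 0.0301652.
−0.224·t = ln(0.0301652) = -3.5011, so t = 3.5011/0.224 = 15.63.

15.6 days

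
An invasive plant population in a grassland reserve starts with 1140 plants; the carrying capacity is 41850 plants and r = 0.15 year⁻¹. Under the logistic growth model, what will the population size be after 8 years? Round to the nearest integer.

3560 plants

A = (K − N₀)/N₀ = (41850 − 1140)/1140 = 35.711.
N(t) = K/(1 + A·e^(−rt)) = 41850/(1 + 35.711×e^(−0.15×8)).
e^(−1.2) = 0.30119; denominator = 1 + 35.711×0.30119 = 11.756.
N = 41850/11.756 = 3559.94.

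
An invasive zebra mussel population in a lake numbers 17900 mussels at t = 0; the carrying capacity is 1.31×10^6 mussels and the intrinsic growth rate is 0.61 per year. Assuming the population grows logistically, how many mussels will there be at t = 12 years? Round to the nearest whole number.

A = (K − N₀)/N₀ = (1.31×10^6 − 17900)/17900 = 72.184.
N(t) = K/(1 + A·e^(−rt)) = 1.31×10^6/(1 + 72.184×e^(−0.61×12)).
e^(−7.32) = 0.00066216; denominator = 1 + 72.184×0.00066216 = 1.0478.
N = 1.31×10^6/1.0478 = 1.250241×10^6.

1250241 mussels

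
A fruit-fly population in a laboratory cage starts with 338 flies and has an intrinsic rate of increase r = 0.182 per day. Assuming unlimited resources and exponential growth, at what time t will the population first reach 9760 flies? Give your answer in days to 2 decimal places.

Set N₀·e^(rt) = 9760: e^(0.182·t) = 9760/338 = 28.876.
0.182·t = ln(28.876) = 3.363, so t = 3.363/0.182 = 18.478.

18.48 days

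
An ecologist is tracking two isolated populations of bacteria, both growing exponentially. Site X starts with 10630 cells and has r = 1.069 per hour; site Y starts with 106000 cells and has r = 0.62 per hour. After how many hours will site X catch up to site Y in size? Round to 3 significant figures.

5.12 hours

Set 10630·e^(1.069t) = 106000·e^(0.62t).
e^((1.069 − 0.62)t) = 106000/10630 → e^(0.449·t) = 9.9718.
0.449·t = ln(9.9718) = 2.2998, so t = 2.2998/0.449 = 5.122.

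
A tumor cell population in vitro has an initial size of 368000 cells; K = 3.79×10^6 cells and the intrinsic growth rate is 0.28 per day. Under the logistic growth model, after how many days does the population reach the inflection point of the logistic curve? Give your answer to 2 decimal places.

Logistic growth is fastest at N = K/2 = 1.895×10^6.
A = (K − N₀)/N₀ = 9.2989. Set K/(1 + A·e^(−rt)) = K/2 → A·e^(−rt) = 1.
e^(−0.28t) = 1/9.2989 = 0.107539, so t = ln(9.2989)/0.28 = 2.2299/0.28 = 7.9639.

7.96 days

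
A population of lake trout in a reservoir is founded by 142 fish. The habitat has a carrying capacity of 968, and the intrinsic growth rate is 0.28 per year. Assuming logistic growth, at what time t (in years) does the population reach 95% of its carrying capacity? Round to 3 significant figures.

A = (K − N₀)/N₀ = (968 − 142)/142 = 5.8169.
Solve 968/(1 + 5.8169·e^(−0.28t)) = 919.6: 1 + 5.8169·e^(−0.28t) = 1.0526, so e^(−0.28t) = 0.00904804.
−0.28·t = ln(0.00904804) = -4.7052, so t = 4.7052/0.28 = 16.804.

16.8 years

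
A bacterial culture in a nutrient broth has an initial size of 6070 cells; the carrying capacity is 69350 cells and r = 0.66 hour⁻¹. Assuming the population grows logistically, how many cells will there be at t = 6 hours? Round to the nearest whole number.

A = (K − N₀)/N₀ = (69350 − 6070)/6070 = 10.425.
N(t) = K/(1 + A·e^(−rt)) = 69350/(1 + 10.425×e^(−0.66×6)).
e^(−3.96) = 0.019063; denominator = 1 + 10.425×0.019063 = 1.1987.
N = 69350/1.1987 = 57852.7.

57853 cells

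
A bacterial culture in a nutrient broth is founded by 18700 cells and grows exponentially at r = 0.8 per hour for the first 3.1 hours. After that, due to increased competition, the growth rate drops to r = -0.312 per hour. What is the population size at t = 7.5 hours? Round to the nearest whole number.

Phase 1: N(3.1) = 18700·e^(0.8×3.1) = 18700·e^2.48 = 223302.
Phase 2 runs for 7.5 − 3.1 = 4.4 hours at r = -0.312.
N(7.5) = 223302·e^(-0.312×4.4) = 223302·e^-1.373 = 56583.8.

56584 cells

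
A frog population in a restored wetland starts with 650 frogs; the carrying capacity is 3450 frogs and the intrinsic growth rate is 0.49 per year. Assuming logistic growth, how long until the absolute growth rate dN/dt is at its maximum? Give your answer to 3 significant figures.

Logistic growth is fastest at N = K/2 = 1725.
A = (K − N₀)/N₀ = 4.3077. Set K/(1 + A·e^(−rt)) = K/2 → A·e^(−rt) = 1.
e^(−0.49t) = 1/4.3077 = 0.232143, so t = ln(4.3077)/0.49 = 1.4604/0.49 = 2.9804.

2.98 years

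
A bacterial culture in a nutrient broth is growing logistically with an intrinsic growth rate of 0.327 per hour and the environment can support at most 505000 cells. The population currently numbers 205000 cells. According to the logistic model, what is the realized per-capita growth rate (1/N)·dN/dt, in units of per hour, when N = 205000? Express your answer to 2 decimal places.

0.19 per hour

(1/N)·dN/dt = r(1 − N/K) = 0.327 × (1 − 205000/505000).
= 0.327 × 0.59406 = 0.19426.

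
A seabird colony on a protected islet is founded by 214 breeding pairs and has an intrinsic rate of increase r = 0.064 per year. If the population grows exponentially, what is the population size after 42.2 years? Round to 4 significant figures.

3187 breeding pairs

N(t) = N₀·e^(rt) = 214 × e^(0.064×42.2) = 214 × e^2.701.
e^2.701 ≈ 14.892, so N ≈ 214 × 14.892 = 3186.81.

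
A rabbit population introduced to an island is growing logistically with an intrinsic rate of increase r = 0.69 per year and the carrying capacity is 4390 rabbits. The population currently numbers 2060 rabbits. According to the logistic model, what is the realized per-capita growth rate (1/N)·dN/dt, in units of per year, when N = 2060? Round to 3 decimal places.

0.366 per year

(1/N)·dN/dt = r(1 − N/K) = 0.69 × (1 − 2060/4390).
= 0.69 × 0.53075 = 0.36622.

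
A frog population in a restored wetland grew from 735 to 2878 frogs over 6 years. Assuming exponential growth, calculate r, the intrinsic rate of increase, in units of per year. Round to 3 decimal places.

0.227 per year

From N(t) = N₀·e^(rt): e^(r·6) = 2878/735 = 3.9156.
r·6 = ln(3.9156) = 1.365, so r = 1.365/6 = 0.2275.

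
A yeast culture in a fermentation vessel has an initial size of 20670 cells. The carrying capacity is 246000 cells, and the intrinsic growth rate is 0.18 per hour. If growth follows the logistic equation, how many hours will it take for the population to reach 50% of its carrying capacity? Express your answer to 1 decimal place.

13.3 hours

A = (K − N₀)/N₀ = (246000 − 20670)/20670 = 10.901.
Solve 246000/(1 + 10.901·e^(−0.18t)) = 123000: 1 + 10.901·e^(−0.18t) = 2, so e^(−0.18t) = 0.0917321.
−0.18·t = ln(0.0917321) = -2.3889, so t = 2.3889/0.18 = 13.272.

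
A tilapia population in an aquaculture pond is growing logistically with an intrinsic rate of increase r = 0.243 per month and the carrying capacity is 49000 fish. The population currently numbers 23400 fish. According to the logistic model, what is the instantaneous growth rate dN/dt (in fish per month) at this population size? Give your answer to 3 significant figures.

2970 fish per month

dN/dt = rN(1 − N/K) = 0.243 × 23400 × (1 − 23400/49000).
1 − 23400/49000 = 0.52245; dN/dt = 0.243 × 23400 × 0.52245 = 2970.7.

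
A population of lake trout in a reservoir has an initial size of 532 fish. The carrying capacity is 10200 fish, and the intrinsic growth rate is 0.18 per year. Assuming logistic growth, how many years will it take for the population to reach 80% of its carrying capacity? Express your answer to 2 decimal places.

A = (K − N₀)/N₀ = (10200 − 532)/532 = 18.173.
Solve 10200/(1 + 18.173·e^(−0.18t)) = 8160: 1 + 18.173·e^(−0.18t) = 1.25, so e^(−0.18t) = 0.0137567.
−0.18·t = ln(0.0137567) = -4.2862, so t = 4.2862/0.18 = 23.812.

23.81 years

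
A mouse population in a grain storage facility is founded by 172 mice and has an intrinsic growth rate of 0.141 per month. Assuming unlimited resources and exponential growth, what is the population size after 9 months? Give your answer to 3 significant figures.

N(t) = N₀·e^(rt) = 172 × e^(0.141×9) = 172 × e^1.269.
e^1.269 ≈ 3.5573, so N ≈ 172 × 3.5573 = 611.854.

612 mice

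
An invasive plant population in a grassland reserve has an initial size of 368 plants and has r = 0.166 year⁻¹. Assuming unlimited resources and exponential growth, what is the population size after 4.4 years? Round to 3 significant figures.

N(t) = N₀·e^(rt) = 368 × e^(0.166×4.4) = 368 × e^0.7304.
e^0.7304 ≈ 2.0759, so N ≈ 368 × 2.0759 = 763.935.

764 plants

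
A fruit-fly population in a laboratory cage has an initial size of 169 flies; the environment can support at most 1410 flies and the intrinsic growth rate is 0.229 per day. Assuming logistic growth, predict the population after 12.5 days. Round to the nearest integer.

993 flies

A = (K − N₀)/N₀ = (1410 − 169)/169 = 7.3432.
N(t) = K/(1 + A·e^(−rt)) = 1410/(1 + 7.3432×e^(−0.229×12.5)).
e^(−2.863) = 0.057126; denominator = 1 + 7.3432×0.057126 = 1.4195.
N = 1410/1.4195 = 993.318.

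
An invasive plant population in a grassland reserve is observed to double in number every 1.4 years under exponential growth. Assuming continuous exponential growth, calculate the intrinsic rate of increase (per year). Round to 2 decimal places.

r = ln(2)/t_d = 0.6931/1.4 = 0.49511.

0.50 per year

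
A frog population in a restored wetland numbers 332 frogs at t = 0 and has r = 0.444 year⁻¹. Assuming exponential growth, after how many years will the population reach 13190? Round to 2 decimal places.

8.29 years

Set N₀·e^(rt) = 13190: e^(0.444·t) = 13190/332 = 39.729.
0.444·t = ln(39.729) = 3.6821, so t = 3.6821/0.444 = 8.293.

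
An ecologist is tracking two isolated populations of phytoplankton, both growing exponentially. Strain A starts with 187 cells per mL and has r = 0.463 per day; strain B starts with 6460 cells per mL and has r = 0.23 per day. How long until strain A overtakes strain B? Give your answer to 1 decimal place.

Set 187·e^(0.463t) = 6460·e^(0.23t).
e^((0.463 − 0.23)t) = 6460/187 → e^(0.233·t) = 34.545.
0.233·t = ln(34.545) = 3.5423, so t = 3.5423/0.233 = 15.203.

15.2 days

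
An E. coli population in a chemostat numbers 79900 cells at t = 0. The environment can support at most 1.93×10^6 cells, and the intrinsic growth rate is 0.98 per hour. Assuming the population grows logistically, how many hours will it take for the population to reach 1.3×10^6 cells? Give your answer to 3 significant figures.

A = (K − N₀)/N₀ = (1.93×10^6 − 79900)/79900 = 23.155.
Solve 1.93×10^6/(1 + 23.155·e^(−0.98t)) = 1.3×10^6: 1 + 23.155·e^(−0.98t) = 1.4846, so e^(−0.98t) = 0.020929.
−0.98·t = ln(0.020929) = -3.8666, so t = 3.8666/0.98 = 3.9455.

3.95 hours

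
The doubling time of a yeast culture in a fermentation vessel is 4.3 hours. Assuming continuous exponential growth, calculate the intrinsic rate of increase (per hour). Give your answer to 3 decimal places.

r = ln(2)/t_d = 0.6931/4.3 = 0.1612.

0.161 per hour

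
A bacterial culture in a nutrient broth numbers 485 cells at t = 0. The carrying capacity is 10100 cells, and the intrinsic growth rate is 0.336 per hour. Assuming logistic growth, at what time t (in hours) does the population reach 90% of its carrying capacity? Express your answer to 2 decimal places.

15.43 hours

A = (K − N₀)/N₀ = (10100 − 485)/485 = 19.825.
Solve 10100/(1 + 19.825·e^(−0.336t)) = 9090: 1 + 19.825·e^(−0.336t) = 1.1111, so e^(−0.336t) = 0.00560467.
−0.336·t = ln(0.00560467) = -5.1842, so t = 5.1842/0.336 = 15.429.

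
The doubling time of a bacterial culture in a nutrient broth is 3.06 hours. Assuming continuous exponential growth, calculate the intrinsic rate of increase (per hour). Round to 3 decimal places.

r = ln(2)/t_d = 0.6931/3.06 = 0.22652.

0.227 per hour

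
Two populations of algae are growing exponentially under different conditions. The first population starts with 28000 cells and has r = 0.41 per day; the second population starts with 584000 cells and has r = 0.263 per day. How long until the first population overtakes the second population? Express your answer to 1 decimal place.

Set 28000·e^(0.41t) = 584000·e^(0.263t).
e^((0.41 − 0.263)t) = 584000/28000 → e^(0.147·t) = 20.857.
0.147·t = ln(20.857) = 3.0377, so t = 3.0377/0.147 = 20.665.

20.7 days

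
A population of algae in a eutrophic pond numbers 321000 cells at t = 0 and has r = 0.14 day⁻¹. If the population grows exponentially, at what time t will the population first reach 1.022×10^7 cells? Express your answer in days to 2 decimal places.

Set N₀·e^(rt) = 1.022×10^7: e^(0.14·t) = 1.022×10^7/321000 = 31.838.
0.14·t = ln(31.838) = 3.4607, so t = 3.4607/0.14 = 24.719.

24.72 days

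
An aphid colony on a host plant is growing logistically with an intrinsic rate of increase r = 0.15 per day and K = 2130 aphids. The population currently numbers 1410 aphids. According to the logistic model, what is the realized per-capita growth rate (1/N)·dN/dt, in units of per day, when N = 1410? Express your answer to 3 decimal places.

0.051 per day

(1/N)·dN/dt = r(1 − N/K) = 0.15 × (1 − 1410/2130).
= 0.15 × 0.33803 = 0.050704.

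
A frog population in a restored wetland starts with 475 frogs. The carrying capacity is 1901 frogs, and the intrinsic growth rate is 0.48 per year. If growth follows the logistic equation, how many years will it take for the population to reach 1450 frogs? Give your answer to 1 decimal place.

A = (K − N₀)/N₀ = (1901 − 475)/475 = 3.0021.
Solve 1901/(1 + 3.0021·e^(−0.48t)) = 1450: 1 + 3.0021·e^(−0.48t) = 1.311, so e^(−0.48t) = 0.103605.
−0.48·t = ln(0.103605) = -2.2672, so t = 2.2672/0.48 = 4.7233.

4.7 years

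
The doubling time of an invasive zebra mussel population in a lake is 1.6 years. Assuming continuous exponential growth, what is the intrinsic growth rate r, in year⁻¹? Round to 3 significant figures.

0.433 per year

r = ln(2)/t_d = 0.6931/1.6 = 0.43322.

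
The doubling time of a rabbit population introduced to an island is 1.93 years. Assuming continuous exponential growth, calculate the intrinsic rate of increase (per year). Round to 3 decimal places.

0.359 per year

r = ln(2)/t_d = 0.6931/1.93 = 0.35914.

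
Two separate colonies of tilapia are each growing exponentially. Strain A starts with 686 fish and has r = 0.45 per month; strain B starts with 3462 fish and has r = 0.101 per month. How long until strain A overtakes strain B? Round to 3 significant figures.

4.64 months

Set 686·e^(0.45t) = 3462·e^(0.101t).
e^((0.45 − 0.101)t) = 3462/686 → e^(0.349·t) = 5.0466.
0.349·t = ln(5.0466) = 1.6187, so t = 1.6187/0.349 = 4.6382.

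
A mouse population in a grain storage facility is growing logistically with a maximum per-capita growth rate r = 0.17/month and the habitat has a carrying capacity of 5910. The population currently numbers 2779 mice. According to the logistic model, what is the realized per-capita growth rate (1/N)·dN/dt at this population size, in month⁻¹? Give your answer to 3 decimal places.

0.090 per month

(1/N)·dN/dt = r(1 − N/K) = 0.17 × (1 − 2779/5910).
= 0.17 × 0.52978 = 0.090063.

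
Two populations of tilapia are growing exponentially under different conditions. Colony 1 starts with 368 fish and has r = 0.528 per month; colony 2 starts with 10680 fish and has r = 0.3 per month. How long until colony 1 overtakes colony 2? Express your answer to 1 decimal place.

14.8 months

Set 368·e^(0.528t) = 10680·e^(0.3t).
e^((0.528 − 0.3)t) = 10680/368 → e^(0.228·t) = 29.022.
0.228·t = ln(29.022) = 3.368, so t = 3.368/0.228 = 14.772.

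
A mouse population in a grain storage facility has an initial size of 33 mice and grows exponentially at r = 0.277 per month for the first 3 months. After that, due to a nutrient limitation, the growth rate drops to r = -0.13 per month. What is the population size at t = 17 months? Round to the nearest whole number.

12 mice

Phase 1: N(3) = 33·e^(0.277×3) = 33·e^0.831 = 75.7552.
Phase 2 runs for 17 − 3 = 14 months at r = -0.13.
N(17) = 75.7552·e^(-0.13×14) = 75.7552·e^-1.82 = 12.2743.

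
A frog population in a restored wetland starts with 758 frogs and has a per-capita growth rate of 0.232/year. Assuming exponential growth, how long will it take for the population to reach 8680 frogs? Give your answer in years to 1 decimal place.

10.5 years

Set N₀·e^(rt) = 8680: e^(0.232·t) = 8680/758 = 11.451.
0.232·t = ln(11.451) = 2.4381, so t = 2.4381/0.232 = 10.509.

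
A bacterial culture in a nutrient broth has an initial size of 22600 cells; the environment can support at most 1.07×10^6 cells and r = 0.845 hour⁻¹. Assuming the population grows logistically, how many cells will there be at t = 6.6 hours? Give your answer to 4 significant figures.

A = (K − N₀)/N₀ = (1.07×10^6 − 22600)/22600 = 46.345.
N(t) = K/(1 + A·e^(−rt)) = 1.07×10^6/(1 + 46.345×e^(−0.845×6.6)).
e^(−5.577) = 0.0037839; denominator = 1 + 46.345×0.0037839 = 1.1754.
N = 1.07×10^6/1.1754 = 910355.

910400 cells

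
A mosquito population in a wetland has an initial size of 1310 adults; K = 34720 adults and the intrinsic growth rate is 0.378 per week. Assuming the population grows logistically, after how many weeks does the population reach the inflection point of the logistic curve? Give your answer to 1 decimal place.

Logistic growth is fastest at N = K/2 = 17360.
A = (K − N₀)/N₀ = 25.504. Set K/(1 + A·e^(−rt)) = K/2 → A·e^(−rt) = 1.
e^(−0.378t) = 1/25.504 = 0.0392098, so t = ln(25.504)/0.378 = 3.2388/0.378 = 8.5683.

8.6 weeks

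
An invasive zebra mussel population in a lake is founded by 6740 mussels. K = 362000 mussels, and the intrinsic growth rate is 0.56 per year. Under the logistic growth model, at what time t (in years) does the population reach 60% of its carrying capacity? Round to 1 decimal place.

A = (K − N₀)/N₀ = (362000 − 6740)/6740 = 52.709.
Solve 362000/(1 + 52.709·e^(−0.56t)) = 217200: 1 + 52.709·e^(−0.56t) = 1.6667, so e^(−0.56t) = 0.012648.
−0.56·t = ln(0.012648) = -4.3703, so t = 4.3703/0.56 = 7.804.

7.8 years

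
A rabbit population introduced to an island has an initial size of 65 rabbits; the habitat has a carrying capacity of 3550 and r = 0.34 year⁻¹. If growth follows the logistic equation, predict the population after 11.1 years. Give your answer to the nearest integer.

1591 rabbits

A = (K − N₀)/N₀ = (3550 − 65)/65 = 53.615.
N(t) = K/(1 + A·e^(−rt)) = 3550/(1 + 53.615×e^(−0.34×11.1)).
e^(−3.774) = 0.02296; denominator = 1 + 53.615×0.02296 = 2.231.
N = 3550/2.231 = 1591.21.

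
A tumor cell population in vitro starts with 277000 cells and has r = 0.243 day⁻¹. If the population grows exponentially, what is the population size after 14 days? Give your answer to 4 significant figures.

8317000 cells

N(t) = N₀·e^(rt) = 277000 × e^(0.243×14) = 277000 × e^3.402.
e^3.402 ≈ 30.024, so N ≈ 277000 × 30.024 = 8.316672×10^6.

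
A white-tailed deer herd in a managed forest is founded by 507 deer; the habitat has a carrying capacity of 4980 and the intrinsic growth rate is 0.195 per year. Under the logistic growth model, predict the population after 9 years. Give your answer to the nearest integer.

A = (K − N₀)/N₀ = (4980 − 507)/507 = 8.8225.
N(t) = K/(1 + A·e^(−rt)) = 4980/(1 + 8.8225×e^(−0.195×9)).
e^(−1.755) = 0.17291; denominator = 1 + 8.8225×0.17291 = 2.5255.
N = 4980/2.5255 = 1971.91.

1972 deer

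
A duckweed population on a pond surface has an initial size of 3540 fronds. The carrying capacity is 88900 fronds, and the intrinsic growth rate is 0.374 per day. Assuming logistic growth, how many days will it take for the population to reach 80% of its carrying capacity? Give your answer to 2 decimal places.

A = (K − N₀)/N₀ = (88900 − 3540)/3540 = 24.113.
Solve 88900/(1 + 24.113·e^(−0.374t)) = 71120: 1 + 24.113·e^(−0.374t) = 1.25, so e^(−0.374t) = 0.0103679.
−0.374·t = ln(0.0103679) = -4.569, so t = 4.569/0.374 = 12.217.

12.22 days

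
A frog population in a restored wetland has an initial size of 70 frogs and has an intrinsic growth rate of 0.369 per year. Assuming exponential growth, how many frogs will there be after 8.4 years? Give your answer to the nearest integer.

1553 frogs

N(t) = N₀·e^(rt) = 70 × e^(0.369×8.4) = 70 × e^3.1.
e^3.1 ≈ 22.189, so N ≈ 70 × 22.189 = 1553.24.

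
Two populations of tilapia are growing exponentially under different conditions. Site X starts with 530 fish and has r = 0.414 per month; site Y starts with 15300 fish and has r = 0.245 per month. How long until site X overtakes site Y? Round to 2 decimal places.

19.90 months

Set 530·e^(0.414t) = 15300·e^(0.245t).
e^((0.414 − 0.245)t) = 15300/530 → e^(0.169·t) = 28.868.
0.169·t = ln(28.868) = 3.3627, so t = 3.3627/0.169 = 19.898.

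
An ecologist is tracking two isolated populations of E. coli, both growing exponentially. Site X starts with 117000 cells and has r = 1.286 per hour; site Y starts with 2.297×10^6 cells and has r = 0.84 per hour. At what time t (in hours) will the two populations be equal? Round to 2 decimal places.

6.68 hours

Set 117000·e^(1.286t) = 2.297×10^6·e^(0.84t).
e^((1.286 − 0.84)t) = 2.297×10^6/117000 → e^(0.446·t) = 19.632.
0.446·t = ln(19.632) = 2.9772, so t = 2.9772/0.446 = 6.6753.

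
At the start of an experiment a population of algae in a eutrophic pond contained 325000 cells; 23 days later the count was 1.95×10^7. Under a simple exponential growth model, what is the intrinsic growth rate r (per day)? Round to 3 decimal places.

From N(t) = N₀·e^(rt): e^(r·23) = 1.95×10^7/325000 = 60.
r·23 = ln(60) = 4.0943, so r = 4.0943/23 = 0.17801.

0.178 per day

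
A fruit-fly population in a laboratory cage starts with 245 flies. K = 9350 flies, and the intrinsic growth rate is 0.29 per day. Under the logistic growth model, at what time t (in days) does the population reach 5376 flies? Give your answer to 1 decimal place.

A = (K − N₀)/N₀ = (9350 − 245)/245 = 37.163.
Solve 9350/(1 + 37.163·e^(−0.29t)) = 5376: 1 + 37.163·e^(−0.29t) = 1.7392, so e^(−0.29t) = 0.0198909.
−0.29·t = ln(0.0198909) = -3.9175, so t = 3.9175/0.29 = 13.509.

13.5 days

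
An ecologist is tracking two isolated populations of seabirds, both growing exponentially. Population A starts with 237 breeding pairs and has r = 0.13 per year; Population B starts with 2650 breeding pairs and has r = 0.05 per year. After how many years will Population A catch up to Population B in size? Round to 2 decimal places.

Set 237·e^(0.13t) = 2650·e^(0.05t).
e^((0.13 − 0.05)t) = 2650/237 → e^(0.08·t) = 11.181.
0.08·t = ln(11.181) = 2.4143, so t = 2.4143/0.08 = 30.178.

30.18 years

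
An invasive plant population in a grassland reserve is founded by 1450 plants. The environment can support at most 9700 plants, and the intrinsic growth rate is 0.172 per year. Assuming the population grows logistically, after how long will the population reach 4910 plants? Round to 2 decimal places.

A = (K − N₀)/N₀ = (9700 − 1450)/1450 = 5.6897.
Solve 9700/(1 + 5.6897·e^(−0.172t)) = 4910: 1 + 5.6897·e^(−0.172t) = 1.9756, so e^(−0.172t) = 0.171462.
−0.172·t = ln(0.171462) = -1.7634, so t = 1.7634/0.172 = 10.252.

10.25 years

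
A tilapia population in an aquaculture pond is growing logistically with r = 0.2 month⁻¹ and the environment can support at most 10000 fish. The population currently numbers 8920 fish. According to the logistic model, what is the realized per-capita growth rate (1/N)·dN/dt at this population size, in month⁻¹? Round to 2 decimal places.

0.02 per month

(1/N)·dN/dt = r(1 − N/K) = 0.2 × (1 − 8920/10000).
= 0.2 × 0.108 = 0.0216.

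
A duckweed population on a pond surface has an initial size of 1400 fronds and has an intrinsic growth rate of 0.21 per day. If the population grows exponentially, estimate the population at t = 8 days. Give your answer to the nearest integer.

N(t) = N₀·e^(rt) = 1400 × e^(0.21×8) = 1400 × e^1.68.
e^1.68 ≈ 5.3656, so N ≈ 1400 × 5.3656 = 7511.78.

7512 fronds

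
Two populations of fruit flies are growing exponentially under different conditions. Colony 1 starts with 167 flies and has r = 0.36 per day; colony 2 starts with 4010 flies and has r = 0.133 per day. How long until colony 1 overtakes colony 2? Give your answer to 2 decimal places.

14.00 days

Set 167·e^(0.36t) = 4010·e^(0.133t).
e^((0.36 − 0.133)t) = 4010/167 → e^(0.227·t) = 24.012.
0.227·t = ln(24.012) = 3.1786, so t = 3.1786/0.227 = 14.002.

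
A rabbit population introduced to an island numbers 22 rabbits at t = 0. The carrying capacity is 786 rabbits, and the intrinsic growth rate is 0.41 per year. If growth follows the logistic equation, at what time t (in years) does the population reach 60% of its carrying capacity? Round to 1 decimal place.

9.6 years

A = (K − N₀)/N₀ = (786 − 22)/22 = 34.727.
Solve 786/(1 + 34.727·e^(−0.41t)) = 471.6: 1 + 34.727·e^(−0.41t) = 1.6667, so e^(−0.41t) = 0.0191972.
−0.41·t = ln(0.0191972) = -3.953, so t = 3.953/0.41 = 9.6414.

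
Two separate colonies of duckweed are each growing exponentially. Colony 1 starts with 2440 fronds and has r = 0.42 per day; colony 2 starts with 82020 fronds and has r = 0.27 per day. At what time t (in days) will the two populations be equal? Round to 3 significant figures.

23.4 days

Set 2440·e^(0.42t) = 82020·e^(0.27t).
e^((0.42 − 0.27)t) = 82020/2440 → e^(0.15·t) = 33.615.
0.15·t = ln(33.615) = 3.515, so t = 3.515/0.15 = 23.433.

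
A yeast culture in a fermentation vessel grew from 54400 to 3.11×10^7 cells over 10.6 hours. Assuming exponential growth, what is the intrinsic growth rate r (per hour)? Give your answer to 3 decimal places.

0.599 per hour

From N(t) = N₀·e^(rt): e^(r·10.6) = 3.11×10^7/54400 = 571.69.
r·10.6 = ln(571.69) = 6.3486, so r = 6.3486/10.6 = 0.59892.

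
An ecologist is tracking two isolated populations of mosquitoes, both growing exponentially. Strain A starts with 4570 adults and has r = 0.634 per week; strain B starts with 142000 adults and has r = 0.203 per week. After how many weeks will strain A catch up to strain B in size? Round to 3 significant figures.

Set 4570·e^(0.634t) = 142000·e^(0.203t).
e^((0.634 − 0.203)t) = 142000/4570 → e^(0.431·t) = 31.072.
0.431·t = ln(31.072) = 3.4363, so t = 3.4363/0.431 = 7.9729.

7.97 weeks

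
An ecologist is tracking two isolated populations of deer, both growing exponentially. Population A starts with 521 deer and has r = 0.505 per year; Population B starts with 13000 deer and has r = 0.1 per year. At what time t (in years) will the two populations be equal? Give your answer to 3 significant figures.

7.94 years

Set 521·e^(0.505t) = 13000·e^(0.1t).
e^((0.505 − 0.1)t) = 13000/521 → e^(0.405·t) = 24.952.
0.405·t = ln(24.952) = 3.217, so t = 3.217/0.405 = 7.9431.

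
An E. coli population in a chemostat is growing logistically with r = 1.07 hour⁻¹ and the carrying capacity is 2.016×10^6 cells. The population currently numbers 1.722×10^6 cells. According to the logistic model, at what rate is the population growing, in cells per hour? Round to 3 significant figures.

dN/dt = rN(1 − N/K) = 1.07 × 1.722×10^6 × (1 − 1.722×10^6/2.016×10^6).
1 − 1.722×10^6/2.016×10^6 = 0.14583; dN/dt = 1.07 × 1.722×10^6 × 0.14583 = 2.68704×10^5.

269000 cells per hour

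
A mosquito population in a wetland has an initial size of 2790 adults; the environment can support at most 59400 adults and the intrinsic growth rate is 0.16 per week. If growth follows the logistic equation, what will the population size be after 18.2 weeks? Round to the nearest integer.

28244 adults

A = (K − N₀)/N₀ = (59400 − 2790)/2790 = 20.29.
N(t) = K/(1 + A·e^(−rt)) = 59400/(1 + 20.29×e^(−0.16×18.2)).
e^(−2.912) = 0.054367; denominator = 1 + 20.29×0.054367 = 2.1031.
N = 59400/2.1031 = 28243.7.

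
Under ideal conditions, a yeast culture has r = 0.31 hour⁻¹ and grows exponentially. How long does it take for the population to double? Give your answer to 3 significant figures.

Doubling time t_d = ln(2)/r = 0.6931/0.31 = 2.236.

2.24 hours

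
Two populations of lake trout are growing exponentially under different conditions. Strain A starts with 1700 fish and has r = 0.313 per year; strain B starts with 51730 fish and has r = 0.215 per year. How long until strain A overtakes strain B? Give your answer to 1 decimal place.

Set 1700·e^(0.313t) = 51730·e^(0.215t).
e^((0.313 − 0.215)t) = 51730/1700 → e^(0.098·t) = 30.429.
0.098·t = ln(30.429) = 3.4154, so t = 3.4154/0.098 = 34.851.

34.9 years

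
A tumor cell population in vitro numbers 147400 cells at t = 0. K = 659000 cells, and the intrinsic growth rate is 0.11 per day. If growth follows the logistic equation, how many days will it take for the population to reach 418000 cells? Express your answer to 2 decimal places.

16.32 days

A = (K − N₀)/N₀ = (659000 − 147400)/147400 = 3.4708.
Solve 659000/(1 + 3.4708·e^(−0.11t)) = 418000: 1 + 3.4708·e^(−0.11t) = 1.5766, so e^(−0.11t) = 0.166115.
−0.11·t = ln(0.166115) = -1.7951, so t = 1.7951/0.11 = 16.319.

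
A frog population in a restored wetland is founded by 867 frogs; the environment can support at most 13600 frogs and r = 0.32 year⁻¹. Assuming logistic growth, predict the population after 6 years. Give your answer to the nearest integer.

A = (K − N₀)/N₀ = (13600 − 867)/867 = 14.686.
N(t) = K/(1 + A·e^(−rt)) = 13600/(1 + 14.686×e^(−0.32×6)).
e^(−1.92) = 0.14661; denominator = 1 + 14.686×0.14661 = 3.1531.
N = 13600/3.1531 = 4313.2.

4313 frogs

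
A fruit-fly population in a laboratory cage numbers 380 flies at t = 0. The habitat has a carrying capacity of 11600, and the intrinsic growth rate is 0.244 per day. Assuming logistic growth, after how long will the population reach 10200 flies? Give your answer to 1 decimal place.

A = (K − N₀)/N₀ = (11600 − 380)/380 = 29.526.
Solve 11600/(1 + 29.526·e^(−0.244t)) = 10200: 1 + 29.526·e^(−0.244t) = 1.1373, so e^(−0.244t) = 0.00464856.
−0.244·t = ln(0.00464856) = -5.3712, so t = 5.3712/0.244 = 22.013.

22.0 days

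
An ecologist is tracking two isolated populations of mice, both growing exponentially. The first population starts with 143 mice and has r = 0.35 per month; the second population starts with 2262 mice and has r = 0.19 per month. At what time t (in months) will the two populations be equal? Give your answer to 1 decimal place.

17.3 months

Set 143·e^(0.35t) = 2262·e^(0.19t).
e^((0.35 − 0.19)t) = 2262/143 → e^(0.16·t) = 15.818.
0.16·t = ln(15.818) = 2.7612, so t = 2.7612/0.16 = 17.257.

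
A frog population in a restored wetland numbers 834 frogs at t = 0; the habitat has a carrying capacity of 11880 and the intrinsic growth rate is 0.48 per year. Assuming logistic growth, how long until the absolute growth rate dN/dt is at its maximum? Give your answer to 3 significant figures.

5.38 years

Logistic growth is fastest at N = K/2 = 5940.
A = (K − N₀)/N₀ = 13.245. Set K/(1 + A·e^(−rt)) = K/2 → A·e^(−rt) = 1.
e^(−0.48t) = 1/13.245 = 0.0755024, so t = ln(13.245)/0.48 = 2.5836/0.48 = 5.3825.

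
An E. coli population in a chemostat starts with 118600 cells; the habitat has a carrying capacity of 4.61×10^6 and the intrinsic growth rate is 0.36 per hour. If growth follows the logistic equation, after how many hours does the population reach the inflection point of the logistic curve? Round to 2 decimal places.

Logistic growth is fastest at N = K/2 = 2.305×10^6.
A = (K − N₀)/N₀ = 37.87. Set K/(1 + A·e^(−rt)) = K/2 → A·e^(−rt) = 1.
e^(−0.36t) = 1/37.87 = 0.026406, so t = ln(37.87)/0.36 = 3.6342/0.36 = 10.095.

10.09 hours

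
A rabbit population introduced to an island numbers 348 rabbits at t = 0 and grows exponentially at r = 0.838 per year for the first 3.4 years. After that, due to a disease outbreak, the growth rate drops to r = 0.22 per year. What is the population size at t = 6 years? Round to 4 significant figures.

Phase 1: N(3.4) = 348·e^(0.838×3.4) = 348·e^2.849 = 6011.34.
Phase 2 runs for 6 − 3.4 = 2.6 years at r = 0.22.
N(6) = 6011.34·e^(0.22×2.6) = 6011.34·e^0.572 = 10650.9.

10650 rabbits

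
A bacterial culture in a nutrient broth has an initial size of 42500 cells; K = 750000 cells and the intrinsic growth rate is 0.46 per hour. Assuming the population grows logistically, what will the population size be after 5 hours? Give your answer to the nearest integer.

A = (K − N₀)/N₀ = (750000 − 42500)/42500 = 16.647.
N(t) = K/(1 + A·e^(−rt)) = 750000/(1 + 16.647×e^(−0.46×5)).
e^(−2.3) = 0.10026; denominator = 1 + 16.647×0.10026 = 2.669.
N = 750000/2.669 = 281003.

281003 cells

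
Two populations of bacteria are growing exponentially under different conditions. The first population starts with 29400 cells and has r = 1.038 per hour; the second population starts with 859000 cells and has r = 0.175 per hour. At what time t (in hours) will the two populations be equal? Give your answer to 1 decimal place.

3.9 hours

Set 29400·e^(1.038t) = 859000·e^(0.175t).
e^((1.038 − 0.175)t) = 859000/29400 → e^(0.863·t) = 29.218.
0.863·t = ln(29.218) = 3.3748, so t = 3.3748/0.863 = 3.9105.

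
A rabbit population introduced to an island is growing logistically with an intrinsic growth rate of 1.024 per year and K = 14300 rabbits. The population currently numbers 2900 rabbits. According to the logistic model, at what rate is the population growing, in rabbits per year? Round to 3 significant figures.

2370 rabbits per year

dN/dt = rN(1 − N/K) = 1.024 × 2900 × (1 − 2900/14300).
1 − 2900/14300 = 0.7972; dN/dt = 1.024 × 2900 × 0.7972 = 2367.4.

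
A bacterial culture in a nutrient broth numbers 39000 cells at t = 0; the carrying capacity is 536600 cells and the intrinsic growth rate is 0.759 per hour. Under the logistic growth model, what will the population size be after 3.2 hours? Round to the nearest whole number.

252564 cells

A = (K − N₀)/N₀ = (536600 − 39000)/39000 = 12.759.
N(t) = K/(1 + A·e^(−rt)) = 536600/(1 + 12.759×e^(−0.759×3.2)).
e^(−2.429) = 0.088143; denominator = 1 + 12.759×0.088143 = 2.1246.
N = 536600/2.1246 = 252564.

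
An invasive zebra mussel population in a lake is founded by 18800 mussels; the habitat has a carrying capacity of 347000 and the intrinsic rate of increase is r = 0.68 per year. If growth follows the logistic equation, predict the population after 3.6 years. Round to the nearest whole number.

138276 mussels

A = (K − N₀)/N₀ = (347000 − 18800)/18800 = 17.457.
N(t) = K/(1 + A·e^(−rt)) = 347000/(1 + 17.457×e^(−0.68×3.6)).
e^(−2.448) = 0.086466; denominator = 1 + 17.457×0.086466 = 2.5095.
N = 347000/2.5095 = 138276.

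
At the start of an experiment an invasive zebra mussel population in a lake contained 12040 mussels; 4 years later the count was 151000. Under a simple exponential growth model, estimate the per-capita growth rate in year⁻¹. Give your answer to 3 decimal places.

From N(t) = N₀·e^(rt): e^(r·4) = 151000/12040 = 12.542.
r·4 = ln(12.542) = 2.529, so r = 2.529/4 = 0.63226.

0.632 per year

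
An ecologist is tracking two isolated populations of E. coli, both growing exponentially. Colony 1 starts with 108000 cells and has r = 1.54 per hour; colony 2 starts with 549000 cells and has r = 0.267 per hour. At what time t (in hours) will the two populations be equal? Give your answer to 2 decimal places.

Set 108000·e^(1.54t) = 549000·e^(0.267t).
e^((1.54 − 0.267)t) = 549000/108000 → e^(1.273·t) = 5.0833.
1.273·t = ln(5.0833) = 1.626, so t = 1.626/1.273 = 1.2773.

1.28 hours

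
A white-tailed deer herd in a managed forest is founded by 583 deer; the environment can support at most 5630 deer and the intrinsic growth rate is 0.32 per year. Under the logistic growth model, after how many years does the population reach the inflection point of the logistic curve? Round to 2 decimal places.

Logistic growth is fastest at N = K/2 = 2815.
A = (K − N₀)/N₀ = 8.6569. Set K/(1 + A·e^(−rt)) = K/2 → A·e^(−rt) = 1.
e^(−0.32t) = 1/8.6569 = 0.115514, so t = ln(8.6569)/0.32 = 2.1584/0.32 = 6.7449.

6.74 years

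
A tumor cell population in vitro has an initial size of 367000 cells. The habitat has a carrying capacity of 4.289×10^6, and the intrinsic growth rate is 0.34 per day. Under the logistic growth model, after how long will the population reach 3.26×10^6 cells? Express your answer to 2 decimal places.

10.36 days

A = (K − N₀)/N₀ = (4.289×10^6 − 367000)/367000 = 10.687.
Solve 4.289×10^6/(1 + 10.687·e^(−0.34t)) = 3.26×10^6: 1 + 10.687·e^(−0.34t) = 1.3156, so e^(−0.34t) = 0.0295363.
−0.34·t = ln(0.0295363) = -3.5221, so t = 3.5221/0.34 = 10.359.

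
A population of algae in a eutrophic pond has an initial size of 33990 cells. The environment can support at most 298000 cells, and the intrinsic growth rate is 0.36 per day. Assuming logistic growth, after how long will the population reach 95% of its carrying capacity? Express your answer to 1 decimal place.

13.9 days

A = (K − N₀)/N₀ = (298000 − 33990)/33990 = 7.7673.
Solve 298000/(1 + 7.7673·e^(−0.36t)) = 283100: 1 + 7.7673·e^(−0.36t) = 1.0526, so e^(−0.36t) = 0.00677606.
−0.36·t = ln(0.00677606) = -4.9944, so t = 4.9944/0.36 = 13.873.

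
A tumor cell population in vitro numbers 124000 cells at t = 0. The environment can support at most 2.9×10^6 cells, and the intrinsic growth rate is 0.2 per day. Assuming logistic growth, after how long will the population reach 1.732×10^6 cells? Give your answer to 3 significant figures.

A = (K − N₀)/N₀ = (2.9×10^6 − 124000)/124000 = 22.387.
Solve 2.9×10^6/(1 + 22.387·e^(−0.2t)) = 1.732×10^6: 1 + 22.387·e^(−0.2t) = 1.6744, so e^(−0.2t) = 0.0301229.
−0.2·t = ln(0.0301229) = -3.5025, so t = 3.5025/0.2 = 17.512.

17.5 days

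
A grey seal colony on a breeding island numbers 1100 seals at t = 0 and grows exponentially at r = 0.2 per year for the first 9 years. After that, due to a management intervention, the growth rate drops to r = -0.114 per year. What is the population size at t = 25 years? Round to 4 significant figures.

Phase 1: N(9) = 1100·e^(0.2×9) = 1100·e^1.8 = 6654.61.
Phase 2 runs for 25 − 9 = 16 years at r = -0.114.
N(25) = 6654.61·e^(-0.114×16) = 6654.61·e^-1.824 = 1073.91.

1074 seals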